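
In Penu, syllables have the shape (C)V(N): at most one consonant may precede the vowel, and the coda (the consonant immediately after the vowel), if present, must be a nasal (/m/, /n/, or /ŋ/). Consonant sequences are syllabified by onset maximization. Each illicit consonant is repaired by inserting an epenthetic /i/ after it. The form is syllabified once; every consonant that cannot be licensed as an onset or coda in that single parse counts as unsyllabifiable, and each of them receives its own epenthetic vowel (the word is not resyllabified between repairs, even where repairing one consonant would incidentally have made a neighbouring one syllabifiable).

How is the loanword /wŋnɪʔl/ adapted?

wiŋinɪʔili

Under (C)V(N), the unsyllabifiable consonants are /w/, /ŋ/, /ʔ/, /l/ (only a nasal (/m/, /n/, or /ŋ/) is licensed in coda position; onsets are limited to one consonant).
Each unlicensed consonant becomes the onset of a new syllable: /w/ → /wi/, /ŋ/ → /ŋi/, /ʔ/ → /ʔi/, /l/ → /li/.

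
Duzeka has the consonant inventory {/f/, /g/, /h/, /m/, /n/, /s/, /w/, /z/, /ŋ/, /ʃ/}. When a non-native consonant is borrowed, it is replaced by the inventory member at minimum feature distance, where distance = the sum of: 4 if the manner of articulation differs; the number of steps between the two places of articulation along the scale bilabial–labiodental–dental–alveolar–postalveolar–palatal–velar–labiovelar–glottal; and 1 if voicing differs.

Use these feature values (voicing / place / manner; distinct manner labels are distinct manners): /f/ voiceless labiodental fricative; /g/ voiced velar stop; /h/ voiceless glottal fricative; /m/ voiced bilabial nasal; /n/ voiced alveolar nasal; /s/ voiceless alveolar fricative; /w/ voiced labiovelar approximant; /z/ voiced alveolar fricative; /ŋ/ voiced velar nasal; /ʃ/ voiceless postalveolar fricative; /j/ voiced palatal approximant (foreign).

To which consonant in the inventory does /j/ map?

w

/w/ is closest: same manner (approximant), place distance 2 (palatal→labiovelar), same voicing; total 2. Next closest is /g/ at distance 5.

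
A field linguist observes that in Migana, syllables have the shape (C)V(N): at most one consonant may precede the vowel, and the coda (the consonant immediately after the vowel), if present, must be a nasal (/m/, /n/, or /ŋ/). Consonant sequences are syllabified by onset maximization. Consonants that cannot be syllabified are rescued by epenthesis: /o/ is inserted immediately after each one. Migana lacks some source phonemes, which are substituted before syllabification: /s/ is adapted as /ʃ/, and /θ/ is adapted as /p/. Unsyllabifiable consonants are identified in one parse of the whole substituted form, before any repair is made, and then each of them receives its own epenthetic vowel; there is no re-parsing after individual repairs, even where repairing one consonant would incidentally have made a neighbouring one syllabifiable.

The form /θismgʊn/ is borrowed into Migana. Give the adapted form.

piʃomogʊn

Substitution: /θ/ → /p/, /s/ → /ʃ/, giving /piʃmgʊn/.
Syllabifying with onset maximization leaves /ʃ/, /m/ stranded (only a nasal (/m/, /n/, or /ŋ/) is licensed in coda position; onsets are limited to one consonant).
Epenthesis after each stranded consonant: /ʃ/ → /ʃo/, /m/ → /mo/.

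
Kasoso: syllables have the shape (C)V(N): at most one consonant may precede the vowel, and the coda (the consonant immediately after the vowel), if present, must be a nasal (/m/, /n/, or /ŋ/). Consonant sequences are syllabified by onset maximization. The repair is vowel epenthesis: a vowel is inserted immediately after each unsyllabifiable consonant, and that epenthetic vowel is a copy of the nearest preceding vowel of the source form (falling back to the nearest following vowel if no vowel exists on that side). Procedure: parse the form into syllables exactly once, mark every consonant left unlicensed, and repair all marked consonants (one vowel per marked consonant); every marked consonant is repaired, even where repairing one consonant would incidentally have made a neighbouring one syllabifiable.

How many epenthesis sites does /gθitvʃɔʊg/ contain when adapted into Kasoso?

4

The unsyllabifiable consonants are /g/, /t/, /v/, /g/; each receives one epenthetic vowel.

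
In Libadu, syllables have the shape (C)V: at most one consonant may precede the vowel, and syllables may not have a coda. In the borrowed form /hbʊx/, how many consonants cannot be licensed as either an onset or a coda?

2

Under (C)V, the unsyllabifiable consonants are /h/, /x/ (no codas are permitted; onsets are limited to one consonant).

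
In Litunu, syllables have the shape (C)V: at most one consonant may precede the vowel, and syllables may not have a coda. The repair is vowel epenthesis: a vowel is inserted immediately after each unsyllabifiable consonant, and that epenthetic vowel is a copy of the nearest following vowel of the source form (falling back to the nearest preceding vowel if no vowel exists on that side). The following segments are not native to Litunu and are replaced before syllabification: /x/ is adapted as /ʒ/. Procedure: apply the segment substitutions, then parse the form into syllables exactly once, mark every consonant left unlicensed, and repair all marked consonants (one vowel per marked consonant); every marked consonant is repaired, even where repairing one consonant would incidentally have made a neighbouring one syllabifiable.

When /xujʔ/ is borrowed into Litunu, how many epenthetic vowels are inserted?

2

After substitution the input is /ʒujʔ/.
The unsyllabifiable consonants are /j/, /ʔ/; each receives one epenthetic vowel.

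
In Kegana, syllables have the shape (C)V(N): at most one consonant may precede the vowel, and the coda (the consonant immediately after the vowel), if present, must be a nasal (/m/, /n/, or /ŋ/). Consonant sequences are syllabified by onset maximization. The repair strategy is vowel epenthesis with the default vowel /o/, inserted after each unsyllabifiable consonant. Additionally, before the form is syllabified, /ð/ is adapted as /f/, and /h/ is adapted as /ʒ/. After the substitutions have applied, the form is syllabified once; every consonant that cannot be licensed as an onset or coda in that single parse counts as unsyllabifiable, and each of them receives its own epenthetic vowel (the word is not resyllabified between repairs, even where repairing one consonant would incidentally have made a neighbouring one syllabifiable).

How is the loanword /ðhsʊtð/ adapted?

Substitution: /ð/ → /f/, /h/ → /ʒ/, giving /fʒsʊtf/.
Under (C)V(N), the unsyllabifiable consonants are /f/, /ʒ/, /t/, /f/ (only a nasal (/m/, /n/, or /ŋ/) is licensed in coda position; onsets are limited to one consonant).
Inserting the epenthetic vowel yields /f/ → /fo/, /ʒ/ → /ʒo/, /t/ → /to/, /f/ → /fo/.

foʒosʊtofo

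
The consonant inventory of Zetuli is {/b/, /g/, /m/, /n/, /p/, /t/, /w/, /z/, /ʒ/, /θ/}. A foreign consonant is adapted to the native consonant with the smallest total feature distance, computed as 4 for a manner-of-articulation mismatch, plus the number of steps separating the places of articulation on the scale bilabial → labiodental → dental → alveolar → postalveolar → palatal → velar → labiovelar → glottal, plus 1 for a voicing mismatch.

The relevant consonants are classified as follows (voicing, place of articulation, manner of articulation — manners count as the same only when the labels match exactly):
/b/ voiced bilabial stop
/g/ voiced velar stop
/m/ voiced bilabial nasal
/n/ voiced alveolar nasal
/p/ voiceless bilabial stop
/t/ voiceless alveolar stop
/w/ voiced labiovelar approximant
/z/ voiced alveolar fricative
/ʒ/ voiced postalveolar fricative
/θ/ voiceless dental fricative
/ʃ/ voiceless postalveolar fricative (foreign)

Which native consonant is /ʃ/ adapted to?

/ʒ/ is closest: same manner (fricative), place distance 0 (postalveolar→postalveolar), voicing differs (+1); total 1. Next closest is /z/ at distance 2.

ʒ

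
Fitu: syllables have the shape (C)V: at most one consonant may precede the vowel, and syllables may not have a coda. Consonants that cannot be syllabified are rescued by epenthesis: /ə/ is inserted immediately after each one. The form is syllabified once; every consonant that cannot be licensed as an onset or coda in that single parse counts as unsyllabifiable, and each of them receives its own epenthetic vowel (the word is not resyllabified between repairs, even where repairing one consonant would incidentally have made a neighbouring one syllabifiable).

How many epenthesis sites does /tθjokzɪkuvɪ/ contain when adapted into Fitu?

The unsyllabifiable consonants are /t/, /θ/, /k/; each receives one epenthetic vowel.

3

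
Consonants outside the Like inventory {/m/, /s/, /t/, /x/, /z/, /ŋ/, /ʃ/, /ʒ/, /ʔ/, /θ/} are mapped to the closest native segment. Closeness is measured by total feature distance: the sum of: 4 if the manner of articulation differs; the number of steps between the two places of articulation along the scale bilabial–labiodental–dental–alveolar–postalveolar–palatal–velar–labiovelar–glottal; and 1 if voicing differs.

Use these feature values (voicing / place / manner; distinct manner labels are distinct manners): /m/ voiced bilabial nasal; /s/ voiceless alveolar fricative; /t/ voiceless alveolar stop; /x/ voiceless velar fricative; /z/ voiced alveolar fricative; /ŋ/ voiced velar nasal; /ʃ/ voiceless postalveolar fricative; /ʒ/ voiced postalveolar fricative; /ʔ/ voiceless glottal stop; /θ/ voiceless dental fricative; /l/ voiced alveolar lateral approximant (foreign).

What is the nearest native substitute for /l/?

/z/ is closest: manner differs (lateral approximant→fricative, +4), place distance 0 (alveolar→alveolar), same voicing; total 4. Next closest is /s/ at distance 5.

z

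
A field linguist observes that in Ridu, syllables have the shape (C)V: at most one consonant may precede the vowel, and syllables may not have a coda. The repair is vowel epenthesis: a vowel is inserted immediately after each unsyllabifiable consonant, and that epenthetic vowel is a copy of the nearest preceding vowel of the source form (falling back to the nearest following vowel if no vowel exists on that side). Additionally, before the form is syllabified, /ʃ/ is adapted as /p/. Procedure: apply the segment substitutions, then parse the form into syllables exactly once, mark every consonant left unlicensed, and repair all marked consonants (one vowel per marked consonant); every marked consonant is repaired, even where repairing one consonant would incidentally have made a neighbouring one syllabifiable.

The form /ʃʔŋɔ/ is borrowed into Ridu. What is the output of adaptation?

Substitution: /ʃ/ → /p/, giving /pʔŋɔ/.
Syllabifying with onset maximization leaves /p/, /ʔ/ stranded (no codas are permitted; onsets are limited to one consonant).
Each unlicensed consonant becomes the onset of a new syllable: /p/ → /pɔ/, /ʔ/ → /ʔɔ/.

pɔʔɔŋɔ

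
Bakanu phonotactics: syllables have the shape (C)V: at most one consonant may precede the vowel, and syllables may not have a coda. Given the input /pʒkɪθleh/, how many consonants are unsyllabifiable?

4

The consonants /p/, /ʒ/, /θ/, /h/ cannot be parsed into a legal (C)V syllable (no codas are permitted; onsets are limited to one consonant).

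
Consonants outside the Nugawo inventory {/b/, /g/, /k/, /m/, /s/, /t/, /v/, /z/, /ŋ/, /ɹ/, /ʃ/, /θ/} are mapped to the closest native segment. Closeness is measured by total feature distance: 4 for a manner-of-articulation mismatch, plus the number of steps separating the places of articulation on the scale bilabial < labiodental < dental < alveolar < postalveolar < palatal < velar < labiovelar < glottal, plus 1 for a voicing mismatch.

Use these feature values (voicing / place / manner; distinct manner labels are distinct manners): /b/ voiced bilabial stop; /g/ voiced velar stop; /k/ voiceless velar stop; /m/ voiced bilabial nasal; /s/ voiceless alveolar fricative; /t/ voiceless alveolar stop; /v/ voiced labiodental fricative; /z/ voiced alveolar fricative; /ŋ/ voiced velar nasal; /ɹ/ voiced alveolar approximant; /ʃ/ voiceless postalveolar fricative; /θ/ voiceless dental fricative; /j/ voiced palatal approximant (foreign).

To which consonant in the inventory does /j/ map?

ɹ

/ɹ/ is closest: same manner (approximant), place distance 2 (palatal→alveolar), same voicing; total 2. Next closest is /g/ at distance 5.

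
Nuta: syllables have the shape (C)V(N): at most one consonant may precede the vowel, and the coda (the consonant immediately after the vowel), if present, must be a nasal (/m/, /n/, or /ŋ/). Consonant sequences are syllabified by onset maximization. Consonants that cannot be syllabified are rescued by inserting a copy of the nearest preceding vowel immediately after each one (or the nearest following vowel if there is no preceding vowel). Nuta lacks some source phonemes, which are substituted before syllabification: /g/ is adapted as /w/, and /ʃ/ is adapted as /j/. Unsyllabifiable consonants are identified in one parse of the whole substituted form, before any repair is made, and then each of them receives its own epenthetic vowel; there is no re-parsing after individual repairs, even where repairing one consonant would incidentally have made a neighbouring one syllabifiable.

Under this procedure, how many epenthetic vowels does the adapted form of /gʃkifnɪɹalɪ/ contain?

3

After substitution the input is /wjkifnɪɹalɪ/.
The unsyllabifiable consonants are /w/, /j/, /f/; each receives one epenthetic vowel.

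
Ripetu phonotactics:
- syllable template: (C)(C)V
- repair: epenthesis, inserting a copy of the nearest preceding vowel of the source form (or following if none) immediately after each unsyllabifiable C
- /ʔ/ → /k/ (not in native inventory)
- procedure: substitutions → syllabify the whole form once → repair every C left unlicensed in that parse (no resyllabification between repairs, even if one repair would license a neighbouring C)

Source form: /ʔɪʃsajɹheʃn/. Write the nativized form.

Substitution: /ʔ/ → /k/, giving /kɪʃsajɹheʃn/.
The consonants /j/, /ʃ/, /n/ cannot be parsed into a legal (C)(C)V syllable (no codas are permitted; onsets may contain at most 2 consonants).
Each unlicensed consonant becomes the onset of a new syllable: /j/ → /ja/, /ʃ/ → /ʃe/, /n/ → /ne/.

kɪʃsajaɹheʃene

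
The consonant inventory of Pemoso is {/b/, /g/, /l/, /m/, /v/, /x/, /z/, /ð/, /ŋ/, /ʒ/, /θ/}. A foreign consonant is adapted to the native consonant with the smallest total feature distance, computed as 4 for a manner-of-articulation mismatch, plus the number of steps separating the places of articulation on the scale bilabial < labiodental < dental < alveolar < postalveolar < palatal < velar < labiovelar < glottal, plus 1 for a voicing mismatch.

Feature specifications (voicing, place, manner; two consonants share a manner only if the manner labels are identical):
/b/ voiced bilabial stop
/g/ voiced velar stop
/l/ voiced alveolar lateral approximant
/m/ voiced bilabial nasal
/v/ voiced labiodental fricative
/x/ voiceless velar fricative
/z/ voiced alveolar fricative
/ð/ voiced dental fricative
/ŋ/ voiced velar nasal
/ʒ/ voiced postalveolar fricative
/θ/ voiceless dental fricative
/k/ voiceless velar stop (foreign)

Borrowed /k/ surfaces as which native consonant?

/g/ is closest: same manner (stop), place distance 0 (velar→velar), voicing differs (+1); total 1. Next closest is /x/ at distance 4.

g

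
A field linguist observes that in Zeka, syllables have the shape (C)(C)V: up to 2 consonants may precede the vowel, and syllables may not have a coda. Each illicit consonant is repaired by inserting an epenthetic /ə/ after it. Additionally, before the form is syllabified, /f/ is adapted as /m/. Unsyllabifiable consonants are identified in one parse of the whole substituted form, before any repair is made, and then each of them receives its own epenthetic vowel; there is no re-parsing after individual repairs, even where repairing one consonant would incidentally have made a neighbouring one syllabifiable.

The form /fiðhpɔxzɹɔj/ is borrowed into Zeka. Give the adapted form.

Substitution: /f/ → /m/, giving /miðhpɔxzɹɔj/.
The consonants /ð/, /x/, /j/ cannot be parsed into a legal (C)(C)V syllable (no codas are permitted; onsets may contain at most 2 consonants).
Each unlicensed consonant becomes the onset of a new syllable: /ð/ → /ðə/, /x/ → /xə/, /j/ → /jə/.

miðəhpɔxəzɹɔjə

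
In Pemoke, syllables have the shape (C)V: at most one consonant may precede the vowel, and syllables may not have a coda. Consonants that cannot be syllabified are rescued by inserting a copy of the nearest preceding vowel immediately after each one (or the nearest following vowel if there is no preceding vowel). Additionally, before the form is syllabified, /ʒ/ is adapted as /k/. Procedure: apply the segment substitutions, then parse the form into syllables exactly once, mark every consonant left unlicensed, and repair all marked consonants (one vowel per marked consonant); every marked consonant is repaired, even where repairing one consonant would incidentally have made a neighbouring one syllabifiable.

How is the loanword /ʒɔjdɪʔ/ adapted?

Substitution: /ʒ/ → /k/, giving /kɔjdɪʔ/.
The consonants /j/, /ʔ/ cannot be parsed into a legal (C)V syllable (no codas are permitted; onsets are limited to one consonant).
Epenthesis after each stranded consonant: /j/ → /jɔ/, /ʔ/ → /ʔɪ/.

kɔjɔdɪʔɪ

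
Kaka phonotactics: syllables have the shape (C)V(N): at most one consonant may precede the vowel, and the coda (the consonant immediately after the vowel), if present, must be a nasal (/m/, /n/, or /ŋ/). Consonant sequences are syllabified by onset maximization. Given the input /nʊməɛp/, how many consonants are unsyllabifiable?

1

Syllabifying with onset maximization leaves /p/ stranded (only a nasal (/m/, /n/, or /ŋ/) is licensed in coda position; onsets are limited to one consonant).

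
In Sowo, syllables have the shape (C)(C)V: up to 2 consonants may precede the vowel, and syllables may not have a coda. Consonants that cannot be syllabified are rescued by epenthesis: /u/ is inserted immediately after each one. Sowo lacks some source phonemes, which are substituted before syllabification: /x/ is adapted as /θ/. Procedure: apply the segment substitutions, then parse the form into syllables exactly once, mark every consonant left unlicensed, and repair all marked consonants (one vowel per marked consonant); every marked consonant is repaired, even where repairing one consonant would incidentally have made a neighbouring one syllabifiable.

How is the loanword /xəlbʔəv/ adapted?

θəlubʔəvu

Substitution: /x/ → /θ/, giving /θəlbʔəv/.
Under (C)(C)V, the unsyllabifiable consonants are /l/, /v/ (no codas are permitted; onsets may contain at most 2 consonants).
Inserting the epenthetic vowel yields /l/ → /lu/, /v/ → /vu/.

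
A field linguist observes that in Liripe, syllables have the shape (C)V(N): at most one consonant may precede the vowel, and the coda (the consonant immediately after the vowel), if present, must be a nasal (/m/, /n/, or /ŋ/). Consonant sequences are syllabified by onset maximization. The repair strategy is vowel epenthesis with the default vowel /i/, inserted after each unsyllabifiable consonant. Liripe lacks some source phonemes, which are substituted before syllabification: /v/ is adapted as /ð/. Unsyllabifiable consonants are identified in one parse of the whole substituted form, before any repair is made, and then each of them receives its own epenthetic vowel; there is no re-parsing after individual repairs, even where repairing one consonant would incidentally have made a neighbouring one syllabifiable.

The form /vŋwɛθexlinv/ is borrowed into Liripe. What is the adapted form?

ðiŋiwɛθexilinði

Substitution: /v/ → /ð/, giving /ðŋwɛθexlinð/.
Syllabifying with onset maximization leaves /ð/, /ŋ/, /x/, /ð/ stranded (only a nasal (/m/, /n/, or /ŋ/) is licensed in coda position; onsets are limited to one consonant).
Epenthesis after each stranded consonant: /ð/ → /ði/, /ŋ/ → /ŋi/, /x/ → /xi/, /ð/ → /ði/.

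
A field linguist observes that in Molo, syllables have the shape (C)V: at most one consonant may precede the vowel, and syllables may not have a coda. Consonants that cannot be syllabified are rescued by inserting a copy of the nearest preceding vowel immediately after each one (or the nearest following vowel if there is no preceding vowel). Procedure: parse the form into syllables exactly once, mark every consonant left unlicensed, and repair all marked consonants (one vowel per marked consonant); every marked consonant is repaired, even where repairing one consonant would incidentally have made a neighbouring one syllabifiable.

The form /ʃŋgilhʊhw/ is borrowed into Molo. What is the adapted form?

The consonants /ʃ/, /ŋ/, /l/, /h/, /w/ cannot be parsed into a legal (C)V syllable (no codas are permitted; onsets are limited to one consonant).
Each unlicensed consonant becomes the onset of a new syllable: /ʃ/ → /ʃi/, /ŋ/ → /ŋi/, /l/ → /li/, /h/ → /hʊ/, /w/ → /wʊ/.

ʃiŋigilihʊhʊwʊ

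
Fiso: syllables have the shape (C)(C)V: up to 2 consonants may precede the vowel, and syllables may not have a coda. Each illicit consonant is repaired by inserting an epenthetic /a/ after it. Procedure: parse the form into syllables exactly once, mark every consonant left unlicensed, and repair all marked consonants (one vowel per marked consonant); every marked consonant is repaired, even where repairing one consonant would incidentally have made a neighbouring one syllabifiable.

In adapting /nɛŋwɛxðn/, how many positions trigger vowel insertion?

The unsyllabifiable consonants are /x/, /ð/, /n/; each receives one epenthetic vowel.

3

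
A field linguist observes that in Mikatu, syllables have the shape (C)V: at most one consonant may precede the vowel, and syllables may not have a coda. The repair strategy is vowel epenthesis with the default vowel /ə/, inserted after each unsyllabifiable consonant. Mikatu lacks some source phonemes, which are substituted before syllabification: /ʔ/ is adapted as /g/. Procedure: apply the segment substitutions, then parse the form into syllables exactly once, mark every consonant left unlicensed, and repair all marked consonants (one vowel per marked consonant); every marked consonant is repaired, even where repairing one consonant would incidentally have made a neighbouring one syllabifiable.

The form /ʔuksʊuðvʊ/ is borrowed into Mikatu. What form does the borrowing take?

gukəsʊuðəvʊ

Substitution: /ʔ/ → /g/, giving /guksʊuðvʊ/.
The consonants /k/, /ð/ cannot be parsed into a legal (C)V syllable (no codas are permitted; onsets are limited to one consonant).
Each unlicensed consonant becomes the onset of a new syllable: /k/ → /kə/, /ð/ → /ðə/.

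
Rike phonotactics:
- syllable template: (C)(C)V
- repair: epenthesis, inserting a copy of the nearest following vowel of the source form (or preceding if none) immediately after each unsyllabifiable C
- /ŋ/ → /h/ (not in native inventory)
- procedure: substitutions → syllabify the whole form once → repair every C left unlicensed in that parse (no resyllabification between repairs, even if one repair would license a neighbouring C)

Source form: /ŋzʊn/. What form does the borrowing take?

Substitution: /ŋ/ → /h/, giving /hzʊn/.
Under (C)(C)V, the unsyllabifiable consonants are /n/ (no codas are permitted; onsets may contain at most 2 consonants).
Inserting the epenthetic vowel yields /n/ → /nʊ/.

hzʊnʊ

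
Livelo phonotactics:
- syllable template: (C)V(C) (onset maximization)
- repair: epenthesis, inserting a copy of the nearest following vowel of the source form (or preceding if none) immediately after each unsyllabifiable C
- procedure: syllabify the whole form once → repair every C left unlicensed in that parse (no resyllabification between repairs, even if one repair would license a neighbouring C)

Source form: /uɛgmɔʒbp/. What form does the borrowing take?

The consonants /b/, /p/ cannot be parsed into a legal (C)V(C) syllable (at most one coda consonant is licensed; onsets are limited to one consonant).
Each unlicensed consonant becomes the onset of a new syllable: /b/ → /bɔ/, /p/ → /pɔ/.

uɛgmɔʒbɔpɔ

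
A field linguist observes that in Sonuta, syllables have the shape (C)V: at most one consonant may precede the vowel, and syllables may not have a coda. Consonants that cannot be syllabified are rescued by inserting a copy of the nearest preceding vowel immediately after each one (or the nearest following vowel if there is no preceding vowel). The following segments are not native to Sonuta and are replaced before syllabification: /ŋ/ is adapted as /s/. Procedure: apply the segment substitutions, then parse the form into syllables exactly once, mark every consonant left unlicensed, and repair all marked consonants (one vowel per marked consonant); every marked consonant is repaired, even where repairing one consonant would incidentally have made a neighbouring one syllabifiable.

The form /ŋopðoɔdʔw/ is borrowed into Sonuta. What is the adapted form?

sopoðoɔdɔʔɔwɔ

Substitution: /ŋ/ → /s/, giving /sopðoɔdʔw/.
Under (C)V, the unsyllabifiable consonants are /p/, /d/, /ʔ/, /w/ (no codas are permitted; onsets are limited to one consonant).
Inserting the epenthetic vowel yields /p/ → /po/, /d/ → /dɔ/, /ʔ/ → /ʔɔ/, /w/ → /wɔ/.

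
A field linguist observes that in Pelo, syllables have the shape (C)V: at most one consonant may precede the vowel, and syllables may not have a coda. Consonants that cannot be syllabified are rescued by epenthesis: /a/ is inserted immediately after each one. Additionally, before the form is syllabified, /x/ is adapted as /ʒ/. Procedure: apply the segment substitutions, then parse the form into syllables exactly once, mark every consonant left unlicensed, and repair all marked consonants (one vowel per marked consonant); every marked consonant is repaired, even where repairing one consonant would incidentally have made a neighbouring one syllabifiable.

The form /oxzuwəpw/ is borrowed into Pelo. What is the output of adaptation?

oʒazuwəpawa

Substitution: /x/ → /ʒ/, giving /oʒzuwəpw/.
Syllabifying with onset maximization leaves /ʒ/, /p/, /w/ stranded (no codas are permitted; onsets are limited to one consonant).
Epenthesis after each stranded consonant: /ʒ/ → /ʒa/, /p/ → /pa/, /w/ → /wa/.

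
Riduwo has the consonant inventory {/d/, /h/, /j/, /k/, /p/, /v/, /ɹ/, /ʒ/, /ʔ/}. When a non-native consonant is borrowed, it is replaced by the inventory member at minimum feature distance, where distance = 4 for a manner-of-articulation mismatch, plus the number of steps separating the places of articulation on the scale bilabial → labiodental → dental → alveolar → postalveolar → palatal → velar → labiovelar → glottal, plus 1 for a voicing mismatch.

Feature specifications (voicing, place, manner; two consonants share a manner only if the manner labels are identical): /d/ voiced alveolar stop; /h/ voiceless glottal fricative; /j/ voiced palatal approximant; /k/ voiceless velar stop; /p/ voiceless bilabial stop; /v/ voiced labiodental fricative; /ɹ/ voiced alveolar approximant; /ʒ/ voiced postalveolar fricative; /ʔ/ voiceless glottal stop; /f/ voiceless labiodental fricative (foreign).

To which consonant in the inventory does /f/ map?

/v/ is closest: same manner (fricative), place distance 0 (labiodental→labiodental), voicing differs (+1); total 1. Next closest is /ʒ/ at distance 4.

v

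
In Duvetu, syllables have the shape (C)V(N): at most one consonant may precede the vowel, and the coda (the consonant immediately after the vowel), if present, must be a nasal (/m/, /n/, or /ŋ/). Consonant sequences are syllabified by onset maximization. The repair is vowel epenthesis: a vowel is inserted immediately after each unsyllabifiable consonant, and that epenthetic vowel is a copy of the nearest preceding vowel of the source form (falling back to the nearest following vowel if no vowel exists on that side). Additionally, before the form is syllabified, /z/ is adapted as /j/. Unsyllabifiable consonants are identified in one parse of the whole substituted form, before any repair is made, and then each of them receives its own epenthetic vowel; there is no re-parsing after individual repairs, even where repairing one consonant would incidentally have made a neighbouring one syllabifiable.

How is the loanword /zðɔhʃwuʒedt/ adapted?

jɔðɔhɔʃɔwuʒedete

Substitution: /z/ → /j/, giving /jðɔhʃwuʒedt/.
Under (C)V(N), the unsyllabifiable consonants are /j/, /h/, /ʃ/, /d/, /t/ (only a nasal (/m/, /n/, or /ŋ/) is licensed in coda position; onsets are limited to one consonant).
Inserting the epenthetic vowel yields /j/ → /jɔ/, /h/ → /hɔ/, /ʃ/ → /ʃɔ/, /d/ → /de/, /t/ → /te/.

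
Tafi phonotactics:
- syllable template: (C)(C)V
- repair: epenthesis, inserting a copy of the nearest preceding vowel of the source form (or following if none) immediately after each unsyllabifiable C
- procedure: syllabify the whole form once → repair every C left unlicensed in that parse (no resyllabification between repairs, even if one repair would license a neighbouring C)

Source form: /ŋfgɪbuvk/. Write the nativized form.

Under (C)(C)V, the unsyllabifiable consonants are /ŋ/, /v/, /k/ (no codas are permitted; onsets may contain at most 2 consonants).
Inserting the epenthetic vowel yields /ŋ/ → /ŋɪ/, /v/ → /vu/, /k/ → /ku/.

ŋɪfgɪbuvuku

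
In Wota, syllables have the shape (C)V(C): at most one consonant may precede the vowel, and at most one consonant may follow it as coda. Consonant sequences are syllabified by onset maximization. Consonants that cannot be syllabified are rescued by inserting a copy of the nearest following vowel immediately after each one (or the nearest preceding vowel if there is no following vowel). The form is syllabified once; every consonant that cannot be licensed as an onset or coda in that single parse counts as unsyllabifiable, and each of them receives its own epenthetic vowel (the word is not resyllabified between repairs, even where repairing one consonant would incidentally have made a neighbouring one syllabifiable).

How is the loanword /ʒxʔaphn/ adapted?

ʒaxaʔaphana

Under (C)V(C), the unsyllabifiable consonants are /ʒ/, /x/, /h/, /n/ (at most one coda consonant is licensed; onsets are limited to one consonant).
Inserting the epenthetic vowel yields /ʒ/ → /ʒa/, /x/ → /xa/, /h/ → /ha/, /n/ → /na/.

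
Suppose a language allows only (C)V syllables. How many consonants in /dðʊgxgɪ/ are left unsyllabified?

3

Under (C)V, the unsyllabifiable consonants are /d/, /g/, /x/ (no codas are permitted; onsets are limited to one consonant).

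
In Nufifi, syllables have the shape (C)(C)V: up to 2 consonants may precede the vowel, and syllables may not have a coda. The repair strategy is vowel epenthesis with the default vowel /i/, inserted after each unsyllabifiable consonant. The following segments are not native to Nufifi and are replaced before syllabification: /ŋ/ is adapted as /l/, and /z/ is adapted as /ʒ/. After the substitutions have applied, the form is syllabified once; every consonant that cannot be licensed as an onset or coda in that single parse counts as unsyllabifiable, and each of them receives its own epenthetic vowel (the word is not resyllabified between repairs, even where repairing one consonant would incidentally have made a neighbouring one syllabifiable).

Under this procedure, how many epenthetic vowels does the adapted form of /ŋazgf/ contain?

After substitution the input is /laʒgf/.
The unsyllabifiable consonants are /ʒ/, /g/, /f/; each receives one epenthetic vowel.

3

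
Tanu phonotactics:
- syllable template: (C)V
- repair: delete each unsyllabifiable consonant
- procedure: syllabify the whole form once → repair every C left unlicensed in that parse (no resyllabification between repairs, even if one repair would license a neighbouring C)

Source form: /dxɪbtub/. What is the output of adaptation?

xɪtu

Syllabifying with onset maximization leaves /d/, /b/, /b/ stranded (no codas are permitted; onsets are limited to one consonant).
Deleting the stranded consonants removes /d/, /b/, /b/.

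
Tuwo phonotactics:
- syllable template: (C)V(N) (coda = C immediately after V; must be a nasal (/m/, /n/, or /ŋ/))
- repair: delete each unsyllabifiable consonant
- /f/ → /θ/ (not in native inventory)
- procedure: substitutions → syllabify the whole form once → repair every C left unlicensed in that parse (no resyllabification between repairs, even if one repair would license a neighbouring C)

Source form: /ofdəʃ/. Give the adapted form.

Substitution: /f/ → /θ/, giving /oθdəʃ/.
Syllabifying with onset maximization leaves /θ/, /ʃ/ stranded (only a nasal (/m/, /n/, or /ŋ/) is licensed in coda position; onsets are limited to one consonant).
Deletion applies to /θ/, /ʃ/.

odə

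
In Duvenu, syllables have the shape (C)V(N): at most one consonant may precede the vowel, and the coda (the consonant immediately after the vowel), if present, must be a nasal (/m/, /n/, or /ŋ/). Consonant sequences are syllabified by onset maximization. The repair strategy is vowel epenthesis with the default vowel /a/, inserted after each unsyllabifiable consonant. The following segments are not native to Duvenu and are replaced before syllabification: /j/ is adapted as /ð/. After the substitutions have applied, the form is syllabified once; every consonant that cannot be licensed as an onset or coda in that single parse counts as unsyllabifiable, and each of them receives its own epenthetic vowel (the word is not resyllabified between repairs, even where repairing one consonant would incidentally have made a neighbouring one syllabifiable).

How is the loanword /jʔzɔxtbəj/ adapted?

ðaʔazɔxatabəða

Substitution: /j/ → /ð/, giving /ðʔzɔxtbəð/.
Syllabifying with onset maximization leaves /ð/, /ʔ/, /x/, /t/, /ð/ stranded (only a nasal (/m/, /n/, or /ŋ/) is licensed in coda position; onsets are limited to one consonant).
Epenthesis after each stranded consonant: /ð/ → /ða/, /ʔ/ → /ʔa/, /x/ → /xa/, /t/ → /ta/, /ð/ → /ða/.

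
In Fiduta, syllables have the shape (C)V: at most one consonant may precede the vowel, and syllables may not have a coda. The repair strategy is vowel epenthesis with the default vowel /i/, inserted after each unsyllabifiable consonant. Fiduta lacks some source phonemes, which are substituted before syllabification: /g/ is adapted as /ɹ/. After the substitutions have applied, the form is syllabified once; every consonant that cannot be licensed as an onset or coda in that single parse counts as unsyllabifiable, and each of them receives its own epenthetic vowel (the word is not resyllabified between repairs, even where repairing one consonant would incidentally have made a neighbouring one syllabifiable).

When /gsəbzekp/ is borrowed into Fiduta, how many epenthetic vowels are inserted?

4

After substitution the input is /ɹsəbzekp/.
The unsyllabifiable consonants are /ɹ/, /b/, /k/, /p/; each receives one epenthetic vowel.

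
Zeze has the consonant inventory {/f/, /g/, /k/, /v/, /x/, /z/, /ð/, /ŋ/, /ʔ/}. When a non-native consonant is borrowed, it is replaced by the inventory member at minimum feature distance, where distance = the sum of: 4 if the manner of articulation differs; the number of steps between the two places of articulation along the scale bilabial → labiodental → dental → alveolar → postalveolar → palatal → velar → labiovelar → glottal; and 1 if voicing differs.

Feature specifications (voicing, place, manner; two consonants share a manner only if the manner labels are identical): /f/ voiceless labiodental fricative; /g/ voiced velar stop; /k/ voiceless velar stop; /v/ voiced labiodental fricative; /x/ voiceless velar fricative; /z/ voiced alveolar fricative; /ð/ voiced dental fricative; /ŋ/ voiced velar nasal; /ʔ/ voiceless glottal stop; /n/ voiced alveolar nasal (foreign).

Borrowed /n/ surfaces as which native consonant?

/ŋ/ is closest: same manner (nasal), place distance 3 (alveolar→velar), same voicing; total 3. Next closest is /z/ at distance 4.

ŋ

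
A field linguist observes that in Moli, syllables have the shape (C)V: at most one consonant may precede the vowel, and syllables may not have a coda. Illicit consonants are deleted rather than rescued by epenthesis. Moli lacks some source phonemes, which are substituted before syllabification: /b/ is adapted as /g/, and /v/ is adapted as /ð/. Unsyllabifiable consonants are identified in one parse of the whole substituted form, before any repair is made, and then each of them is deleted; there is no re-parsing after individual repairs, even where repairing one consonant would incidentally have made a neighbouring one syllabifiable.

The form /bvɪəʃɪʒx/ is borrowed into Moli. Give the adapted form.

ðɪəʃɪ

Substitution: /b/ → /g/, /v/ → /ð/, giving /gðɪəʃɪʒx/.
Under (C)V, the unsyllabifiable consonants are /g/, /ʒ/, /x/ (no codas are permitted; onsets are limited to one consonant).
Deletion applies to /g/, /ʒ/, /x/.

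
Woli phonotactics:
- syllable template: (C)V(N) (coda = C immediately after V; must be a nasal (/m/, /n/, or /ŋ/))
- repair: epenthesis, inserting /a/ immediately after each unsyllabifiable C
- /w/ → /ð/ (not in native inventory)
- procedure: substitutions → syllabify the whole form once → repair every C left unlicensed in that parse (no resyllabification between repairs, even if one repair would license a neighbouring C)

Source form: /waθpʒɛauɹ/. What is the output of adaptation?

Substitution: /w/ → /ð/, giving /ðaθpʒɛauɹ/.
Syllabifying with onset maximization leaves /θ/, /p/, /ɹ/ stranded (only a nasal (/m/, /n/, or /ŋ/) is licensed in coda position; onsets are limited to one consonant).
Epenthesis after each stranded consonant: /θ/ → /θa/, /p/ → /pa/, /ɹ/ → /ɹa/.

ðaθapaʒɛauɹa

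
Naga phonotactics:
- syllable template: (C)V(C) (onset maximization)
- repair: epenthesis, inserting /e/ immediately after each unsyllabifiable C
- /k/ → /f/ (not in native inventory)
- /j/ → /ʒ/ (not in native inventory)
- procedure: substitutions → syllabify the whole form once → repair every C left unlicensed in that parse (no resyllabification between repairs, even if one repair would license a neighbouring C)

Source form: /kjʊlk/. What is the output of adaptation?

Substitution: /k/ → /f/, /j/ → /ʒ/, giving /fʒʊlf/.
Syllabifying with onset maximization leaves /f/, /f/ stranded (at most one coda consonant is licensed; onsets are limited to one consonant).
Each unlicensed consonant becomes the onset of a new syllable: /f/ → /fe/, /f/ → /fe/.

feʒʊlfe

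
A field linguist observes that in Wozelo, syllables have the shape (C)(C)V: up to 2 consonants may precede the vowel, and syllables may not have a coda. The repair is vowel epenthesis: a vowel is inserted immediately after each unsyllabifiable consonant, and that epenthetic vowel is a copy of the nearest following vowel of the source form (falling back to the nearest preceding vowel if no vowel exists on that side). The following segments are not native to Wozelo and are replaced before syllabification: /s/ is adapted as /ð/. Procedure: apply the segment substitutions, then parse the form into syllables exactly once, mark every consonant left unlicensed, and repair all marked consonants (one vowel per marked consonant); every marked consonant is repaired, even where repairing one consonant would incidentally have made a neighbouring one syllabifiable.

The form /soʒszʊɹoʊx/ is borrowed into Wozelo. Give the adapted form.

ðoʒʊðzʊɹoʊxʊ

Substitution: /s/ → /ð/, giving /ðoʒðzʊɹoʊx/.
The consonants /ʒ/, /x/ cannot be parsed into a legal (C)(C)V syllable (no codas are permitted; onsets may contain at most 2 consonants).
Each unlicensed consonant becomes the onset of a new syllable: /ʒ/ → /ʒʊ/, /x/ → /xʊ/.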